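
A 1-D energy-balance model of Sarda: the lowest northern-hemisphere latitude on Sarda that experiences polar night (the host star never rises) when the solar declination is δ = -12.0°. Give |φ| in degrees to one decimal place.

|φ| = 78.0°

Polar night requires cos H₀ = −tan φ tan δ ≥ 1, i.e. tan φ tan δ ≤ −1.
The boundary is |tan φ| · |tan δ| = 1, so |φ| = 90° − |δ| = 90° − 12.0° = 78.0° in the northern hemisphere.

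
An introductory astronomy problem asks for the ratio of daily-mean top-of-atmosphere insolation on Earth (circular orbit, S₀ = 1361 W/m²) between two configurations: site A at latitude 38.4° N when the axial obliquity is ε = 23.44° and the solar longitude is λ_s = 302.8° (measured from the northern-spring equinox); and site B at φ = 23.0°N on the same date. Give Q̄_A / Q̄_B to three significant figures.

Q̄_A / Q̄_B ≈ 0.657

— Configuration A (φ=+38.4°):
Solar declination: sin δ = sin ε · sin λ_s = sin 23.44° × sin 302.8° = -0.33437, so δ = -19.534°.
cos H₀ = −tan(+38.4°) tan(-19.534°) = 0.2812, H₀ = 1.2858 rad.
Bracket: H₀ sin φ sin δ + cos φ cos δ sin H₀ = 1.2858×0.62115×-0.33437 + 0.78369×0.94244×0.95965 = -0.267053 + 0.708779 = 0.441726.
Q̄ = (S₀/π) × [bracket] = (1361/π) × 0.441726 = 191.36 W/m².
— Configuration B (φ=+23.0°):
cos H₀ = −tan(+23.0°) tan(-19.534°) = 0.1506, H₀ = 1.4196 rad.
Bracket: H₀ sin φ sin δ + cos φ cos δ sin H₀ = 1.4196×0.39073×-0.33437 + 0.92050×0.94244×0.98859 = -0.185468 + 0.857618 = 0.672150.
Q̄ = (S₀/π) × [bracket] = (1361/π) × 0.672150 = 291.19 W/m².
Ratio Q̄_A / Q̄_B = 191.36 / 291.19 = 0.6572.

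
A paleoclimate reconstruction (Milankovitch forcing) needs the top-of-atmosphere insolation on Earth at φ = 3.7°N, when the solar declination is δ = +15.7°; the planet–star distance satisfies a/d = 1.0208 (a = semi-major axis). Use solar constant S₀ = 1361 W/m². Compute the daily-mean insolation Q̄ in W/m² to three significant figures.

Q̄ ≈ 446 W/m²

cos H₀ = −tan(+3.7°) tan(+15.700°) = -0.0182, H₀ = 1.5890 rad.
Bracket: H₀ sin φ sin δ + cos φ cos δ sin H₀ = 1.5890×0.06453×0.27060 + 0.99792×0.96269×0.99983 = 0.027747 + 0.960524 = 0.988271.
Inverse-square distance factor (a/d)² = 1.0208² = 1.042033.
Q̄ = (S₀/π) × 1.042033 × [bracket] = (1361/π) × 1.042033 × 0.988271 = 446.1 W/m².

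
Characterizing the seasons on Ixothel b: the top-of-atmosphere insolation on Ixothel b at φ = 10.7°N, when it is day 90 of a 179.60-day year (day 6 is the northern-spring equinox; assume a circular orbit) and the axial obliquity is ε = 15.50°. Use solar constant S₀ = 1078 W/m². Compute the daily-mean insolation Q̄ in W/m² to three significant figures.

Solar longitude: λ_s = 360° × (90 − 6)/179.60 = 168.374°.
sin δ = sin 15.50° × sin 168.374° = 0.05385, so δ = +3.087°.
cos H₀ = −tan(+10.7°) tan(+3.087°) = -0.0102, H₀ = 1.5810 rad.
Bracket: H₀ sin φ sin δ + cos φ cos δ sin H₀ = 1.5810×0.18567×0.05385 + 0.98261×0.99855×0.99995 = 0.015807 + 0.981136 = 0.996943.
Q̄ = (S₀/π) × [bracket] = (1078/π) × 0.996943 = 342.1 W/m².

Q̄ ≈ 342 W/m²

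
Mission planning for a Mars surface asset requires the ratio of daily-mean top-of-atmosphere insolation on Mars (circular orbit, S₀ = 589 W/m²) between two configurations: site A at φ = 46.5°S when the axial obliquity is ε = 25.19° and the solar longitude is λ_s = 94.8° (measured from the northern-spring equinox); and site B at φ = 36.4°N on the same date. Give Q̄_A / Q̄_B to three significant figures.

Q̄_A / Q̄_B ≈ 0.186

— Configuration A (φ=-46.5°):
Solar declination: sin δ = sin ε · sin λ_s = sin 25.19° × sin 94.8° = 0.42413, so δ = +25.096°.
cos H₀ = −tan(-46.5°) tan(+25.096°) = 0.4935, H₀ = 1.0547 rad.
Bracket: H₀ sin φ sin δ + cos φ cos δ sin H₀ = 1.0547×-0.72537×0.42413 + 0.68835×0.90560×0.86973 = -0.324480 + 0.542163 = 0.217683.
Q̄ = (S₀/π) × [bracket] = (589/π) × 0.217683 = 40.812 W/m².
— Configuration B (φ=+36.4°):
cos H₀ = −tan(+36.4°) tan(+25.096°) = -0.3453, H₀ = 1.9233 rad.
Bracket: H₀ sin φ sin δ + cos φ cos δ sin H₀ = 1.9233×0.59342×0.42413 + 0.80489×0.90560×0.93850 = 0.484070 + 0.684081 = 1.168151.
Q̄ = (S₀/π) × [bracket] = (589/π) × 1.168151 = 219.01 W/m².
Ratio Q̄_A / Q̄_B = 40.812 / 219.01 = 0.1863.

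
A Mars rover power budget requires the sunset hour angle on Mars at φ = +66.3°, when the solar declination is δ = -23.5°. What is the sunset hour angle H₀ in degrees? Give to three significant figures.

cos H₀ = −tan φ · tan δ = −tan(+66.3°) × tan(-23.500°) = 0.9905, so H₀ = 0.1377 rad = 7.89°.

H₀ = 7.89°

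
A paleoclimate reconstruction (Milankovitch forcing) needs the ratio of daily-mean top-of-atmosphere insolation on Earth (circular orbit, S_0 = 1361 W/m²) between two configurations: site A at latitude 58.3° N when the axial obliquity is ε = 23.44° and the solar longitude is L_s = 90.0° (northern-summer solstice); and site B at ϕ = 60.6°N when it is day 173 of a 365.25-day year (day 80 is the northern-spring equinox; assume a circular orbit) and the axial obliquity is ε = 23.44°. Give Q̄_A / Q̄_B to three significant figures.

— Configuration A (ϕ=+58.3°):
Solar declination: sin δ = sin ε · sin L_s = sin 23.44° × sin 90.0° = 0.39779, so δ = +23.440°.
cos h₀ = −tan(+58.3°) tan(+23.440°) = -0.7020, h₀ = 2.3490 rad.
Bracket: h₀ sin ϕ sin δ + cos ϕ cos δ sin h₀ = 2.3490×0.85081×0.39779 + 0.52547×0.91748×0.71217 = 0.795004 + 0.343343 = 1.138347.
Q̄ = (S_0/π) × [bracket] = (1361/π) × 1.138347 = 493.15 W/m².
— Configuration B (ϕ=+60.6°):
Solar longitude: L_s = 360° × (173 − 80)/365.25 = 91.663°.
sin δ = sin 23.44° × sin 91.663° = 0.39762, so δ = +23.430°.
cos h₀ = −tan(+60.6°) tan(+23.430°) = -0.7691, h₀ = 2.4482 rad.
Bracket: h₀ sin ϕ sin δ + cos ϕ cos δ sin h₀ = 2.4482×0.87121×0.39762 + 0.49090×0.91755×0.63916 = 0.848082 + 0.287894 = 1.135976.
Q̄ = (S_0/π) × [bracket] = (1361/π) × 1.135976 = 492.13 W/m².
Ratio Q̄_A / Q̄_B = 493.15 / 492.13 = 1.002.

Q̄_A / Q̄_B ≈ 1.00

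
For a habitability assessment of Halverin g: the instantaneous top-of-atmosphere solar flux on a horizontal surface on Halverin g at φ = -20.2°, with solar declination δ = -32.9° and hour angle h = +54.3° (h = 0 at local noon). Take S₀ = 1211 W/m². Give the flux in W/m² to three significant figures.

784 W/m²

cos θ_z = sin φ sin δ + cos φ cos δ cos h = 0.187557 + 0.459817 = 0.647374.
Flux = S₀ · cos θ_z = 1211 × 0.647374 = 784.0 W/m².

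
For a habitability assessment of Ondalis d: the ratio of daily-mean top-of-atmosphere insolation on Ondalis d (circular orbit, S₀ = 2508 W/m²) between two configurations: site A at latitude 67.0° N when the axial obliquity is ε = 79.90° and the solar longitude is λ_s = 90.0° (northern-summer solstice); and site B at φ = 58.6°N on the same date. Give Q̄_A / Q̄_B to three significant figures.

Q̄_A / Q̄_B ≈ 1.08

— Configuration A (φ=+67.0°):
Solar declination: sin δ = sin ε · sin λ_s = sin 79.90° × sin 90.0° = 0.98450, so δ = +79.900°.
cos H₀ = −tan(+67.0°) tan(+79.900°) = -13.2257 ≤ −1 ⇒ polar day, H₀ = π.
Bracket: H₀ sin φ sin δ + cos φ cos δ sin H₀ = 3.1416×0.92050×0.98450 + 0.39073×0.17537×0.00000 = 2.847019 + 0.000000 = 2.847019.
Q̄ = (S₀/π) × [bracket] = (2508/π) × 2.847019 = 2272.8 W/m².
— Configuration B (φ=+58.6°):
cos H₀ = −tan(+58.6°) tan(+79.900°) = -9.1972 ≤ −1 ⇒ polar day, H₀ = π.
Bracket: H₀ sin φ sin δ + cos φ cos δ sin H₀ = 3.1416×0.85355×0.98450 + 0.52101×0.17537×0.00000 = 2.639949 + 0.000000 = 2.639949.
Q̄ = (S₀/π) × [bracket] = (2508/π) × 2.639949 = 2107.5 W/m².
Ratio Q̄_A / Q̄_B = 2272.8 / 2107.5 = 1.078.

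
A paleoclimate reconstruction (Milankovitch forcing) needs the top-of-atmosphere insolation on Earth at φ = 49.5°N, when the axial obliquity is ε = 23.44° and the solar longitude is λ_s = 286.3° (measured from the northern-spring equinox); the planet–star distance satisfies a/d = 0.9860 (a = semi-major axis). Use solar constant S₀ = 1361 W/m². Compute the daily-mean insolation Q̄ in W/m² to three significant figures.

Q̄ ≈ 90.9 W/m²

Solar declination: sin δ = sin ε · sin λ_s = sin 23.44° × sin 286.3° = -0.38180, so δ = -22.445°.
cos H₀ = −tan(+49.5°) tan(-22.445°) = 0.4837, H₀ = 1.0660 rad.
Bracket: H₀ sin φ sin δ + cos φ cos δ sin H₀ = 1.0660×0.76041×-0.38180 + 0.64945×0.92425×0.87525 = -0.309486 + 0.525372 = 0.215886.
Inverse-square distance factor (a/d)² = 0.9860² = 0.972196.
Q̄ = (S₀/π) × 0.972196 × [bracket] = (1361/π) × 0.972196 × 0.215886 = 90.93 W/m².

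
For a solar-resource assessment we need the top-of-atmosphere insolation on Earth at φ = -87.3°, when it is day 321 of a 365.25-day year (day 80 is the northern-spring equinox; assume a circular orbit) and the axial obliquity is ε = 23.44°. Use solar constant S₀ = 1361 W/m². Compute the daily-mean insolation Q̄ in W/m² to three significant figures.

Solar longitude: λ_s = 360° × (321 − 80)/365.25 = 237.536°.
sin δ = sin 23.44° × sin 237.536° = -0.33563, so δ = -19.611°.
cos H₀ = −tan(-87.3°) tan(-19.611°) = -7.5552 ≤ −1 ⇒ polar day, H₀ = π.
Bracket: H₀ sin φ sin δ + cos φ cos δ sin H₀ = 3.1416×-0.99889×-0.33563 + 0.04711×0.94200×0.00000 = 1.053245 + 0.000000 = 1.053245.
Q̄ = (S₀/π) × [bracket] = (1361/π) × 1.053245 = 456.3 W/m².

Q̄ ≈ 456 W/m²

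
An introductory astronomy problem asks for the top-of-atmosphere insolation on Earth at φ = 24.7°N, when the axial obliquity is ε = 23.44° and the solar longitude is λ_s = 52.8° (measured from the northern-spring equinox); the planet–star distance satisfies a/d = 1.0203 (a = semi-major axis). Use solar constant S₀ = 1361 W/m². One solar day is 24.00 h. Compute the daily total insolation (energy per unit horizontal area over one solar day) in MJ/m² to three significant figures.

42.1 MJ/m²

Solar declination: sin δ = sin ε · sin λ_s = sin 23.44° × sin 52.8° = 0.31685, so δ = +18.473°.
cos H₀ = −tan(+24.7°) tan(+18.473°) = -0.1537, H₀ = 1.7251 rad.
Bracket: H₀ sin φ sin δ + cos φ cos δ sin H₀ = 1.7251×0.41787×0.31685 + 0.90851×0.94848×0.98813 = 0.228407 + 0.851475 = 1.079882.
Inverse-square distance factor (a/d)² = 1.0203² = 1.041012.
Q̄ = (S₀/π) × 1.041012 × [bracket] = (1361/π) × 1.041012 × 1.079882 = 487.01 W/m².
Daily total = Q̄ × 24.00 h × 3600 s/h = 487.01 × 24.00 × 3600 / 10⁶ = 42.08 MJ/m².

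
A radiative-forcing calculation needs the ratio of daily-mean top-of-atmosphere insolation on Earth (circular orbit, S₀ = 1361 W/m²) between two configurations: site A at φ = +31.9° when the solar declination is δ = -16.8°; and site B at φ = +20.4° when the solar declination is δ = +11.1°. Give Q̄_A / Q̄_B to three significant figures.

— Configuration A (φ=+31.9°):
cos H₀ = −tan(+31.9°) tan(-16.800°) = 0.1879, H₀ = 1.3817 rad.
Bracket: H₀ sin φ sin δ + cos φ cos δ sin H₀ = 1.3817×0.52844×-0.28903 + 0.84897×0.95732×0.98218 = -0.211034 + 0.798253 = 0.587219.
Q̄ = (S₀/π) × [bracket] = (1361/π) × 0.587219 = 254.39 W/m².
— Configuration B (φ=+20.4°):
cos H₀ = −tan(+20.4°) tan(+11.100°) = -0.0730, H₀ = 1.6438 rad.
Bracket: H₀ sin φ sin δ + cos φ cos δ sin H₀ = 1.6438×0.34857×0.19252 + 0.93728×0.98129×0.99733 = 0.110310 + 0.917288 = 1.027598.
Q̄ = (S₀/π) × [bracket] = (1361/π) × 1.027598 = 445.18 W/m².
Ratio Q̄_A / Q̄_B = 254.39 / 445.18 = 0.5714.

Q̄_A / Q̄_B ≈ 0.571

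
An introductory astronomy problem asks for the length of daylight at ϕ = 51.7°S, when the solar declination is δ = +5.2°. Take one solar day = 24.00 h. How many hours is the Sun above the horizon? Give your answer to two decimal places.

cos h₀ = −tan ϕ · tan δ = −tan(-51.7°) × tan(+5.200°) = 0.1152, so h₀ = 1.4553 rad = 83.38°.
Daylight = 2h₀/(2π) × 24.00 h = (1.4553/π) × 24.00 = 11.12 h.

11.12 h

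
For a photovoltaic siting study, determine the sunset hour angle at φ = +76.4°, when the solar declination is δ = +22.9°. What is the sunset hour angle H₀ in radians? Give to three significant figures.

H₀ = 3.14 rad

Sunrise equation: cos H₀ = −tan φ · tan δ = -1.7461 ≤ −1, so the Sun never sets (polar day) and H₀ = π.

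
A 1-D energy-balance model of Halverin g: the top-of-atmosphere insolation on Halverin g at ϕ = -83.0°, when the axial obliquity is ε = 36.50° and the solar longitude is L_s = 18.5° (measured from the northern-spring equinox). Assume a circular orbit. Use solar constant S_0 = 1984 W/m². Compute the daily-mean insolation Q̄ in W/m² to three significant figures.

Q̄ ≈ 0.00 W/m²

Solar declination: sin δ = sin ε · sin L_s = sin 36.50° × sin 18.5° = 0.18874, so δ = +10.879°.
cos h₀ = −tan(-83.0°) tan(+10.879°) = 1.5653 ≥ 1 ⇒ polar night, h₀ = 0 and Q̄ = 0.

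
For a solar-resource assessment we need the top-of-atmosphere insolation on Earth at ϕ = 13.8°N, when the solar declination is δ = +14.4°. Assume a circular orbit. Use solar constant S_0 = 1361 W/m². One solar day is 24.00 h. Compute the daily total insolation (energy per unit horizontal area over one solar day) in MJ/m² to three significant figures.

38.8 MJ/m²

cos h₀ = −tan(+13.8°) tan(+14.400°) = -0.0631, h₀ = 1.6339 rad.
Bracket: h₀ sin ϕ sin δ + cos ϕ cos δ sin h₀ = 1.6339×0.23853×0.24869 + 0.97113×0.96858×0.99801 = 0.096923 + 0.938745 = 1.035668.
Q̄ = (S_0/π) × [bracket] = (1361/π) × 1.035668 = 448.67 W/m².
Daily total = Q̄ × 24.00 h × 3600 s/h = 448.67 × 24.00 × 3600 / 10⁶ = 38.77 MJ/m².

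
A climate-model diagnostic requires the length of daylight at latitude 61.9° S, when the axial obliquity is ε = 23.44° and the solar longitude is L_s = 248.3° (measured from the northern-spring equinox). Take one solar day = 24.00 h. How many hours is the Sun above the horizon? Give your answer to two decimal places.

18.42 h

Solar declination: sin δ = sin ε · sin L_s = sin 23.44° × sin 248.3° = -0.36960, so δ = -21.691°.
cos h₀ = −tan ϕ · tan δ = −tan(-61.9°) × tan(-21.691°) = -0.7449, so h₀ = 2.4112 rad = 138.15°.
Daylight = 2h₀/(2π) × 24.00 h = (2.4112/π) × 24.00 = 18.42 h.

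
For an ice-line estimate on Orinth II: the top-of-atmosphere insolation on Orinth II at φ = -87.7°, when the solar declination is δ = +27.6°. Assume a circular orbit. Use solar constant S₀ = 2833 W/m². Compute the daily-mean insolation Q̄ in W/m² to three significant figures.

cos H₀ = −tan(-87.7°) tan(+27.600°) = 13.0163 ≥ 1 ⇒ polar night, H₀ = 0 and Q̄ = 0.

Q̄ ≈ 0.00 W/m²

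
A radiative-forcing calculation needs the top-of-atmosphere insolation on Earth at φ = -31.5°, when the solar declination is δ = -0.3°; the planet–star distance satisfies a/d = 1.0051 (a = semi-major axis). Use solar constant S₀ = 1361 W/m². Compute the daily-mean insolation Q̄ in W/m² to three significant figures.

cos H₀ = −tan(-31.5°) tan(-0.300°) = -0.0032, H₀ = 1.5740 rad.
Bracket: H₀ sin φ sin δ + cos φ cos δ sin H₀ = 1.5740×-0.52250×-0.00524 + 0.85264×0.99999×0.99999 = 0.004309 + 0.852623 = 0.856932.
Inverse-square distance factor (a/d)² = 1.0051² = 1.010226.
Q̄ = (S₀/π) × 1.010226 × [bracket] = (1361/π) × 1.010226 × 0.856932 = 375.0 W/m².

Q̄ ≈ 375 W/m²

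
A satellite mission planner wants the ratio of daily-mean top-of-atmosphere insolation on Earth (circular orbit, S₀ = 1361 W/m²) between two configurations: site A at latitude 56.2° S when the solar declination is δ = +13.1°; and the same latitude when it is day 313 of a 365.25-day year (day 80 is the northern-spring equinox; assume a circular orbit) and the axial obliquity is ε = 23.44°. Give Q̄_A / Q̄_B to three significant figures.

Q̄_A / Q̄_B ≈ 0.283

— Configuration A (φ=-56.2°):
cos H₀ = −tan(-56.2°) tan(+13.100°) = 0.3476, H₀ = 1.2158 rad.
Bracket: H₀ sin φ sin δ + cos φ cos δ sin H₀ = 1.2158×-0.83098×0.22665 + 0.55630×0.97398×0.93764 = -0.228986 + 0.508037 = 0.279051.
Q̄ = (S₀/π) × [bracket] = (1361/π) × 0.279051 = 120.89 W/m².
— Configuration B (φ=-56.2°):
Solar longitude: λ_s = 360° × (313 − 80)/365.25 = 229.651°.
sin δ = sin 23.44° × sin 229.651° = -0.30316, so δ = -17.648°.
cos H₀ = −tan(-56.2°) tan(-17.648°) = -0.4752, H₀ = 2.0660 rad.
Bracket: H₀ sin φ sin δ + cos φ cos δ sin H₀ = 2.0660×-0.83098×-0.30316 + 0.55630×0.95294×0.87987 = 0.520467 + 0.466437 = 0.986904.
Q̄ = (S₀/π) × [bracket] = (1361/π) × 0.986904 = 427.55 W/m².
Ratio Q̄_A / Q̄_B = 120.89 / 427.55 = 0.2828.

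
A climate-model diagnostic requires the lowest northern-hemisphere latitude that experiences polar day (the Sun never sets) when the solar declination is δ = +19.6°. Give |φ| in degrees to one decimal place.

Polar day requires cos H₀ = −tan φ tan δ ≤ −1, i.e. tan φ tan δ ≥ 1.
The boundary is |tan φ| · |tan δ| = 1, so |φ| = 90° − |δ| = 90° − 19.6° = 70.4° in the northern hemisphere.

|φ| = 70.4°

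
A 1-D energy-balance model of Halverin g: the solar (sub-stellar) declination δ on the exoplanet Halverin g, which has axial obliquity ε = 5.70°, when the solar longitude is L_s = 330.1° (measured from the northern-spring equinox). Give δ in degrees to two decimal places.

sin δ = sin ε · sin L_s = sin 5.70° × sin 330.1° = -0.049510.
δ = arcsin(-0.049510) = -2.84°.

δ = -2.84°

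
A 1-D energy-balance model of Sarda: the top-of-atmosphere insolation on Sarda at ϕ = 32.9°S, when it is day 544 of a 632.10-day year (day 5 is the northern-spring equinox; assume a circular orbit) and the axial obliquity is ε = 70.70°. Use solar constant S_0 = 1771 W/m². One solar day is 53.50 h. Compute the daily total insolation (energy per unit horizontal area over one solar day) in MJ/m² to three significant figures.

147 MJ/m²

Solar longitude: L_s = 360° × (544 − 5)/632.10 = 306.977°.
sin δ = sin 70.70° × sin 306.977° = -0.75398, so δ = -48.937°.
cos h₀ = −tan(-32.9°) tan(-48.937°) = -0.7425, h₀ = 2.4077 rad.
Bracket: h₀ sin ϕ sin δ + cos ϕ cos δ sin h₀ = 2.4077×-0.54317×-0.75398 + 0.83962×0.65689×0.66979 = 0.986048 + 0.369415 = 1.355463.
Q̄ = (S_0/π) × [bracket] = (1771/π) × 1.355463 = 764.11 W/m².
Daily total = Q̄ × 53.50 h × 3600 s/h = 764.11 × 53.50 × 3600 / 10⁶ = 147.2 MJ/m².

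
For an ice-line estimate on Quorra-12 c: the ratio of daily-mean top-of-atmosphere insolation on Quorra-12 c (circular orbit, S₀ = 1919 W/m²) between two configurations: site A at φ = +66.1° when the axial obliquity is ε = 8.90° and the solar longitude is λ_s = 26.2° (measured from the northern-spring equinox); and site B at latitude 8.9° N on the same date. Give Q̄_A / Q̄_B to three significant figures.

— Configuration A (φ=+66.1°):
Solar declination: sin δ = sin ε · sin λ_s = sin 8.90° × sin 26.2° = 0.06831, so δ = +3.917°.
cos H₀ = −tan(+66.1°) tan(+3.917°) = -0.1545, H₀ = 1.7259 rad.
Bracket: H₀ sin φ sin δ + cos φ cos δ sin H₀ = 1.7259×0.91425×0.06831 + 0.40514×0.99766×0.98799 = 0.107787 + 0.399338 = 0.507125.
Q̄ = (S₀/π) × [bracket] = (1919/π) × 0.507125 = 309.77 W/m².
— Configuration B (φ=+8.9°):
cos H₀ = −tan(+8.9°) tan(+3.917°) = -0.0107, H₀ = 1.5815 rad.
Bracket: H₀ sin φ sin δ + cos φ cos δ sin H₀ = 1.5815×0.15471×0.06831 + 0.98796×0.99766×0.99994 = 0.016714 + 0.985589 = 1.002303.
Q̄ = (S₀/π) × [bracket] = (1919/π) × 1.002303 = 612.24 W/m².
Ratio Q̄_A / Q̄_B = 309.77 / 612.24 = 0.5060.

Q̄_A / Q̄_B ≈ 0.506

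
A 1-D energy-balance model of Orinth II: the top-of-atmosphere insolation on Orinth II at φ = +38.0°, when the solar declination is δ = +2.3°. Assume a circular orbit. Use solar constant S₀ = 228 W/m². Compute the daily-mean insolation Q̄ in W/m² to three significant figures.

cos H₀ = −tan(+38.0°) tan(+2.300°) = -0.0314, H₀ = 1.6022 rad.
Bracket: H₀ sin φ sin δ + cos φ cos δ sin H₀ = 1.6022×0.61566×0.04013 + 0.78801×0.99919×0.99951 = 0.039585 + 0.786986 = 0.826571.
Q̄ = (S₀/π) × [bracket] = (228/π) × 0.826571 = 59.99 W/m².

Q̄ ≈ 60.0 W/m²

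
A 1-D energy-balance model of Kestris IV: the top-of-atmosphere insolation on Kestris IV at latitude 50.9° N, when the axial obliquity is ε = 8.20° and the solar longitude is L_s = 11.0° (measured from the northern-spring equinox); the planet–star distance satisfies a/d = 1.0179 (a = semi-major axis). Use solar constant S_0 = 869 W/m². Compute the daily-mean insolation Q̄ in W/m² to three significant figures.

Solar declination: sin δ = sin ε · sin L_s = sin 8.20° × sin 11.0° = 0.02721, so δ = +1.559°.
cos h₀ = −tan(+50.9°) tan(+1.559°) = -0.0335, h₀ = 1.6043 rad.
Bracket: h₀ sin ϕ sin δ + cos ϕ cos δ sin h₀ = 1.6043×0.77605×0.02721 + 0.63068×0.99963×0.99944 = 0.033877 + 0.630094 = 0.663971.
Inverse-square distance factor (a/d)² = 1.0179² = 1.036120.
Q̄ = (S_0/π) × 1.036120 × [bracket] = (869/π) × 1.036120 × 0.663971 = 190.3 W/m².

Q̄ ≈ 190 W/m²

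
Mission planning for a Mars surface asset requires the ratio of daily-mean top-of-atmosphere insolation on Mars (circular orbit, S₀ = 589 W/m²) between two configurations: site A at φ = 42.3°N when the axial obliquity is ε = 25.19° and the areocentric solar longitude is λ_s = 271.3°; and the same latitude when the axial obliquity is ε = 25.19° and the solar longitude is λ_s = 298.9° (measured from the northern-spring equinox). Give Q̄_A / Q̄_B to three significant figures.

Q̄_A / Q̄_B ≈ 0.832

— Configuration A (φ=+42.3°):
sin δ = sin 25.19° × sin 271.3° = -0.42551, so δ = -25.183°.
cos H₀ = −tan(+42.3°) tan(-25.183°) = 0.4279, H₀ = 1.1287 rad.
Bracket: H₀ sin φ sin δ + cos φ cos δ sin H₀ = 1.1287×0.67301×-0.42551 + 0.73963×0.90495×0.90385 = -0.323229 + 0.604972 = 0.281743.
Q̄ = (S₀/π) × [bracket] = (589/π) × 0.281743 = 52.822 W/m².
— Configuration B (φ=+42.3°):
Solar declination: sin δ = sin ε · sin λ_s = sin 25.19° × sin 298.9° = -0.37262, so δ = -21.877°.
cos H₀ = −tan(+42.3°) tan(-21.877°) = 0.3654, H₀ = 1.1968 rad.
Bracket: H₀ sin φ sin δ + cos φ cos δ sin H₀ = 1.1968×0.67301×-0.37262 + 0.73963×0.92799×0.93086 = -0.300130 + 0.638914 = 0.338784.
Q̄ = (S₀/π) × [bracket] = (589/π) × 0.338784 = 63.517 W/m².
Ratio Q̄_A / Q̄_B = 52.822 / 63.517 = 0.8316.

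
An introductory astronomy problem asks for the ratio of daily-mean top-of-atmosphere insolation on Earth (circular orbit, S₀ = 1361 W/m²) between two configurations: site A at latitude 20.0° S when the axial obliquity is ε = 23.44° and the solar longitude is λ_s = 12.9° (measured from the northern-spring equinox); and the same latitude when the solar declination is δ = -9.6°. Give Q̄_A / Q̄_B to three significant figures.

— Configuration A (φ=-20.0°):
Solar declination: sin δ = sin ε · sin λ_s = sin 23.44° × sin 12.9° = 0.08881, so δ = +5.095°.
cos H₀ = −tan(-20.0°) tan(+5.095°) = 0.0325, H₀ = 1.5383 rad.
Bracket: H₀ sin φ sin δ + cos φ cos δ sin H₀ = 1.5383×-0.34202×0.08881 + 0.93969×0.99605×0.99947 = -0.046726 + 0.935482 = 0.888756.
Q̄ = (S₀/π) × [bracket] = (1361/π) × 0.888756 = 385.03 W/m².
— Configuration B (φ=-20.0°):
cos H₀ = −tan(-20.0°) tan(-9.600°) = -0.0616, H₀ = 1.6324 rad.
Bracket: H₀ sin φ sin δ + cos φ cos δ sin H₀ = 1.6324×-0.34202×-0.16677 + 0.93969×0.98600×0.99810 = 0.093110 + 0.924774 = 1.017884.
Q̄ = (S₀/π) × [bracket] = (1361/π) × 1.017884 = 440.97 W/m².
Ratio Q̄_A / Q̄_B = 385.03 / 440.97 = 0.8731.

Q̄_A / Q̄_B ≈ 0.873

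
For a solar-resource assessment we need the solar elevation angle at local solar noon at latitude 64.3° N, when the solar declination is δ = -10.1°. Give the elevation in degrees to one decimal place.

At local noon the hour angle is zero, so the zenith angle equals |ϕ − δ| = |+64.3° − (-10.100°)| = 74.400°.
Elevation = 90° − 74.400° = 15.6°.

15.6°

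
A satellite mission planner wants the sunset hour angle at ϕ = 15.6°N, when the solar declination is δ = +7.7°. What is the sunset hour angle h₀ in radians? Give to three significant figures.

cos h₀ = −tan ϕ · tan δ = −tan(+15.6°) × tan(+7.700°) = -0.0377, so h₀ = 1.6086 rad = 92.16°.

h₀ = 1.61 rad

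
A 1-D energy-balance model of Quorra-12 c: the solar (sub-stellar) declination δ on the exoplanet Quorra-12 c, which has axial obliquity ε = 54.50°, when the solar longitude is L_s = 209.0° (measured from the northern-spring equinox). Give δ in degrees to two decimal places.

sin δ = sin ε · sin L_s = sin 54.50° × sin 209.0° = -0.394691.
δ = arcsin(-0.394691) = -23.25°.

δ = -23.25°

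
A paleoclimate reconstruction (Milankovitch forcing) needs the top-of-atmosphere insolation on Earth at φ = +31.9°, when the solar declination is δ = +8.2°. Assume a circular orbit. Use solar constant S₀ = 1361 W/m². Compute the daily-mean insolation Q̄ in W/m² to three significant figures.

Q̄ ≈ 417 W/m²

cos H₀ = −tan(+31.9°) tan(+8.200°) = -0.0897, H₀ = 1.6606 rad.
Bracket: H₀ sin φ sin δ + cos φ cos δ sin H₀ = 1.6606×0.52844×0.14263 + 0.84897×0.98978×0.99597 = 0.125162 + 0.836907 = 0.962069.
Q̄ = (S₀/π) × [bracket] = (1361/π) × 0.962069 = 416.8 W/m².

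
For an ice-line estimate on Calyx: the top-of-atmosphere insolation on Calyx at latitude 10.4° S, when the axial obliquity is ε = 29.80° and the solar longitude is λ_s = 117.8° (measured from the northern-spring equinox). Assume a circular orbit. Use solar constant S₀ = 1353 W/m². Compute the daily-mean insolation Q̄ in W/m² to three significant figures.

Solar declination: sin δ = sin ε · sin λ_s = sin 29.80° × sin 117.8° = 0.43961, so δ = +26.079°.
cos H₀ = −tan(-10.4°) tan(+26.079°) = 0.0898, H₀ = 1.4808 rad.
Bracket: H₀ sin φ sin δ + cos φ cos δ sin H₀ = 1.4808×-0.18052×0.43961 + 0.98357×0.89819×0.99596 = -0.117514 + 0.879864 = 0.762350.
Q̄ = (S₀/π) × [bracket] = (1353/π) × 0.762350 = 328.3 W/m².

Q̄ ≈ 328 W/m²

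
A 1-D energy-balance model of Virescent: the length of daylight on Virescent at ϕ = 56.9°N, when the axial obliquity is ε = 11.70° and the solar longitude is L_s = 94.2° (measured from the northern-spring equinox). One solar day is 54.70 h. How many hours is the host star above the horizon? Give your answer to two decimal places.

Solar declination: sin δ = sin ε · sin L_s = sin 11.70° × sin 94.2° = 0.20224, so δ = +11.668°.
cos h₀ = −tan ϕ · tan δ = −tan(+56.9°) × tan(+11.668°) = -0.3168, so h₀ = 1.8931 rad = 108.47°.
Daylight = 2h₀/(2π) × 54.70 h = (1.8931/π) × 54.70 = 32.96 h.

32.96 h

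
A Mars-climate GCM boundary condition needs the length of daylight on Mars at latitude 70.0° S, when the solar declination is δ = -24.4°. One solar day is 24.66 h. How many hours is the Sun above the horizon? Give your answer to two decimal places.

Sunrise equation: cos H₀ = −tan φ · tan δ = -1.2463 ≤ −1, so the Sun never sets (polar day) and H₀ = π.
Daylight = 2H₀/(2π) × 24.66 h = (3.1416/π) × 24.66 = 24.66 h.

24.66 h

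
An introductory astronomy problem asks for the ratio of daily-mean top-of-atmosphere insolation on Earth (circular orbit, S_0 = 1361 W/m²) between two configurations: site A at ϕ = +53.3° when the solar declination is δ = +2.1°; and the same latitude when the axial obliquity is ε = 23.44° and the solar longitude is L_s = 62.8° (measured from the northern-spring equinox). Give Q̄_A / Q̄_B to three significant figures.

Q̄_A / Q̄_B ≈ 0.597

— Configuration A (ϕ=+53.3°):
cos h₀ = −tan(+53.3°) tan(+2.100°) = -0.0492, h₀ = 1.6200 rad.
Bracket: h₀ sin ϕ sin δ + cos ϕ cos δ sin h₀ = 1.6200×0.80178×0.03664 + 0.59763×0.99933×0.99879 = 0.047591 + 0.596507 = 0.644098.
Q̄ = (S_0/π) × [bracket] = (1361/π) × 0.644098 = 279.04 W/m².
— Configuration B (ϕ=+53.3°):
Solar declination: sin δ = sin ε · sin L_s = sin 23.44° × sin 62.8° = 0.35380, so δ = +20.720°.
cos h₀ = −tan(+53.3°) tan(+20.720°) = -0.5075, h₀ = 2.1031 rad.
Bracket: h₀ sin ϕ sin δ + cos ϕ cos δ sin h₀ = 2.1031×0.80178×0.35380 + 0.59763×0.93532×0.86166 = 0.596586 + 0.481647 = 1.078233.
Q̄ = (S_0/π) × [bracket] = (1361/π) × 1.078233 = 467.11 W/m².
Ratio Q̄_A / Q̄_B = 279.04 / 467.11 = 0.5974.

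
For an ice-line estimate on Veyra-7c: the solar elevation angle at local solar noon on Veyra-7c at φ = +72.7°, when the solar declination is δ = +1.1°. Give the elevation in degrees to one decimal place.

18.4°

At local noon the hour angle is zero, so the zenith angle equals |φ − δ| = |+72.7° − (+1.100°)| = 71.600°.
Elevation = 90° − 71.600° = 18.4°.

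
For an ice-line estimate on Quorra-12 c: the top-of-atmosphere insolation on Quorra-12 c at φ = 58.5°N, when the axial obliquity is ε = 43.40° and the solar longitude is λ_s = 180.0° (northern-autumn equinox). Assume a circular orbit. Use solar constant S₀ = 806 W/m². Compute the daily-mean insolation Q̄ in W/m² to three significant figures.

Solar declination: sin δ = sin ε · sin λ_s = sin 43.40° × sin 180.0° = 0.00000, so δ = +0.000°.
cos H₀ = −tan(+58.5°) tan(+0.000°) = -0.0000, H₀ = 1.5708 rad.
Bracket: H₀ sin φ sin δ + cos φ cos δ sin H₀ = 1.5708×0.85264×0.00000 + 0.52250×1.00000×1.00000 = 0.000000 + 0.522500 = 0.522500.
Q̄ = (S₀/π) × [bracket] = (806/π) × 0.522500 = 134.1 W/m².

Q̄ ≈ 134 W/m²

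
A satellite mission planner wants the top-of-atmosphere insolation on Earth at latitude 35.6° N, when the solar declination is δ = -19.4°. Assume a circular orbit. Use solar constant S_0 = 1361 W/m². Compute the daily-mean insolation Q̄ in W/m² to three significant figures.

cos h₀ = −tan(+35.6°) tan(-19.400°) = 0.2521, h₀ = 1.3159 rad.
Bracket: h₀ sin ϕ sin δ + cos ϕ cos δ sin h₀ = 1.3159×0.58212×-0.33216 + 0.81310×0.94322×0.96770 = -0.254438 + 0.742160 = 0.487722.
Q̄ = (S_0/π) × [bracket] = (1361/π) × 0.487722 = 211.3 W/m².

Q̄ ≈ 211 W/m²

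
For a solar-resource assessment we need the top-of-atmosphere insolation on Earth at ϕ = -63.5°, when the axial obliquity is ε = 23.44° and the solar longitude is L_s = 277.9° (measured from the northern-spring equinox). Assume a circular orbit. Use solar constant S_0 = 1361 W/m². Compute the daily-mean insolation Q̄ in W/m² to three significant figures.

Solar declination: sin δ = sin ε · sin L_s = sin 23.44° × sin 277.9° = -0.39401, so δ = -23.204°.
cos h₀ = −tan(-63.5°) tan(-23.204°) = -0.8598, h₀ = 2.6057 rad.
Bracket: h₀ sin ϕ sin δ + cos ϕ cos δ sin h₀ = 2.6057×-0.89493×-0.39401 + 0.44620×0.91910×0.51059 = 0.918799 + 0.209394 = 1.128193.
Q̄ = (S_0/π) × [bracket] = (1361/π) × 1.128193 = 488.8 W/m².

Q̄ ≈ 489 W/m²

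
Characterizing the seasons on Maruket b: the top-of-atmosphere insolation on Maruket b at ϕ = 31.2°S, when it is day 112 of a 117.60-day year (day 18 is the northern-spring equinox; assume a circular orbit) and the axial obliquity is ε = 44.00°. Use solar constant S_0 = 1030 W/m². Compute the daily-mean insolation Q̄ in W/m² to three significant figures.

Solar longitude: L_s = 360° × (112 − 18)/117.60 = 287.755°.
sin δ = sin 44.00° × sin 287.755° = -0.66157, so δ = -41.420°.
cos h₀ = −tan(-31.2°) tan(-41.420°) = -0.5343, h₀ = 2.1345 rad.
Bracket: h₀ sin ϕ sin δ + cos ϕ cos δ sin h₀ = 2.1345×-0.51803×-0.66157 + 0.85536×0.74988×0.84530 = 0.731521 + 0.542190 = 1.273711.
Q̄ = (S_0/π) × [bracket] = (1030/π) × 1.273711 = 417.6 W/m².

Q̄ ≈ 418 W/m²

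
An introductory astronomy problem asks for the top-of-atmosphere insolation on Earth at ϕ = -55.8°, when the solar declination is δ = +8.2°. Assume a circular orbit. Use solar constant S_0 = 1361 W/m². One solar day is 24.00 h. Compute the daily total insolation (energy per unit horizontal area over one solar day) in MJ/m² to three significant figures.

cos h₀ = −tan(-55.8°) tan(+8.200°) = 0.2120, h₀ = 1.3571 rad.
Bracket: h₀ sin ϕ sin δ + cos ϕ cos δ sin h₀ = 1.3571×-0.82708×0.14263 + 0.56208×0.98978×0.97726 = -0.160092 + 0.543684 = 0.383592.
Q̄ = (S_0/π) × [bracket] = (1361/π) × 0.383592 = 166.18 W/m².
Daily total = Q̄ × 24.00 h × 3600 s/h = 166.18 × 24.00 × 3600 / 10⁶ = 14.36 MJ/m².

14.4 MJ/m²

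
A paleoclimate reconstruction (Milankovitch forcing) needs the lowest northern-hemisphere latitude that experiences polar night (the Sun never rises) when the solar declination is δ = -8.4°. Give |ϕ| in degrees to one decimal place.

Polar night requires cos h₀ = −tan ϕ tan δ ≥ 1, i.e. tan ϕ tan δ ≤ −1.
The boundary is |tan ϕ| · |tan δ| = 1, so |ϕ| = 90° − |δ| = 90° − 8.4° = 81.6° in the northern hemisphere.

|ϕ| = 81.6°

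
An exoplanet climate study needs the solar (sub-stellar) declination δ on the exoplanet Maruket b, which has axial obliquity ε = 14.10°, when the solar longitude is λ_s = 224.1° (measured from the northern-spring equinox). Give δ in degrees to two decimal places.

δ = -9.76°

sin δ = sin ε · sin λ_s = sin 14.10° × sin 224.1° = -0.169535.
δ = arcsin(-0.169535) = -9.76°.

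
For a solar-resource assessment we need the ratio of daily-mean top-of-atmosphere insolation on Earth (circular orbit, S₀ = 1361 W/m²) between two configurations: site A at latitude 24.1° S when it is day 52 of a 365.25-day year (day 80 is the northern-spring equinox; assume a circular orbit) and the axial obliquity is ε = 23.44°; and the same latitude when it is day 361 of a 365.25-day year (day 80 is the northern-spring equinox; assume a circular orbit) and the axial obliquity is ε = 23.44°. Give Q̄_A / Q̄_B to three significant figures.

Q̄_A / Q̄_B ≈ 0.920

— Configuration A (φ=-24.1°):
Solar longitude: λ_s = 360° × (52 − 80)/365.25 = -27.598°, i.e. -27.598° + 360° = 332.402°.
sin δ = sin 23.44° × sin 332.402° = -0.18428, so δ = -10.619°.
cos H₀ = −tan(-24.1°) tan(-10.619°) = -0.0839, H₀ = 1.6548 rad.
Bracket: H₀ sin φ sin δ + cos φ cos δ sin H₀ = 1.6548×-0.40833×-0.18428 + 0.91283×0.98287×0.99648 = 0.124519 + 0.894035 = 1.018554.
Q̄ = (S₀/π) × [bracket] = (1361/π) × 1.018554 = 441.26 W/m².
— Configuration B (φ=-24.1°):
Solar longitude: λ_s = 360° × (361 − 80)/365.25 = 276.961°.
sin δ = sin 23.44° × sin 276.961° = -0.39486, so δ = -23.257°.
cos H₀ = −tan(-24.1°) tan(-23.257°) = -0.1922, H₀ = 1.7643 rad.
Bracket: H₀ sin φ sin δ + cos φ cos δ sin H₀ = 1.7643×-0.40833×-0.39486 + 0.91283×0.91874×0.98135 = 0.284464 + 0.823013 = 1.107477.
Q̄ = (S₀/π) × [bracket] = (1361/π) × 1.107477 = 479.78 W/m².
Ratio Q̄_A / Q̄_B = 441.26 / 479.78 = 0.9197.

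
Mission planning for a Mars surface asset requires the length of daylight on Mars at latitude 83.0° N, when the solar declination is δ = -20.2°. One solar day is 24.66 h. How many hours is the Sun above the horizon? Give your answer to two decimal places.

cos h₀ = −tan ϕ · tan δ = 2.9965 ≥ 1, so the Sun never rises (polar night) and h₀ = 0.
Daylight = 2h₀/(2π) × 24.66 h = (0.0000/π) × 24.66 = 0.00 h.

0.00 h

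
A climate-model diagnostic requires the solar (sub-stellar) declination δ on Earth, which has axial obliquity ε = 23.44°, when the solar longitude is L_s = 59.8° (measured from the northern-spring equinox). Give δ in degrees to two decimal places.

sin δ = sin ε · sin L_s = sin 23.44° × sin 59.8° = 0.343799.
δ = arcsin(0.343799) = +20.11°.

δ = +20.11°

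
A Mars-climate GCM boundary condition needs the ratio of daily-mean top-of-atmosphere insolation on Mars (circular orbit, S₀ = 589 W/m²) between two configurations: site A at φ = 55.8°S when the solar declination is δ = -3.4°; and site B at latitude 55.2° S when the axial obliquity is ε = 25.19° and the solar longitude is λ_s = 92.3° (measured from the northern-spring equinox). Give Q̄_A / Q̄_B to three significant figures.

— Configuration A (φ=-55.8°):
cos H₀ = −tan(-55.8°) tan(-3.400°) = -0.0874, H₀ = 1.6583 rad.
Bracket: H₀ sin φ sin δ + cos φ cos δ sin H₀ = 1.6583×-0.82708×-0.05931 + 0.56208×0.99824×0.99617 = 0.081346 + 0.558942 = 0.640288.
Q̄ = (S₀/π) × [bracket] = (589/π) × 0.640288 = 120.04 W/m².
— Configuration B (φ=-55.2°):
Solar declination: sin δ = sin ε · sin λ_s = sin 25.19° × sin 92.3° = 0.42528, so δ = +25.168°.
cos H₀ = −tan(-55.2°) tan(+25.168°) = 0.6761, H₀ = 0.8284 rad.
Bracket: H₀ sin φ sin δ + cos φ cos δ sin H₀ = 0.8284×-0.82115×0.42528 + 0.57071×0.90506×0.73683 = -0.289293 + 0.380592 = 0.091299.
Q̄ = (S₀/π) × [bracket] = (589/π) × 0.091299 = 17.117 W/m².
Ratio Q̄_A / Q̄_B = 120.04 / 17.117 = 7.013.

Q̄_A / Q̄_B ≈ 7.01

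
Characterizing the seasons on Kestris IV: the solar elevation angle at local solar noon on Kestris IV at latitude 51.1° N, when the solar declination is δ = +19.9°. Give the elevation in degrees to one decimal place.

At local noon the hour angle is zero, so the zenith angle equals |φ − δ| = |+51.1° − (+19.900°)| = 31.200°.
Elevation = 90° − 31.200° = 58.8°.

58.8°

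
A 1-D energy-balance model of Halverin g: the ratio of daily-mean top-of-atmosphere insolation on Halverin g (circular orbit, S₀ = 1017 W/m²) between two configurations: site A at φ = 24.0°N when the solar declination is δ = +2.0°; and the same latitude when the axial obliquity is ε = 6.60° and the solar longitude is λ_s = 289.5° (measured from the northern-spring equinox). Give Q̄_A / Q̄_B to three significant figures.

— Configuration A (φ=+24.0°):
cos H₀ = −tan(+24.0°) tan(+2.000°) = -0.0155, H₀ = 1.5863 rad.
Bracket: H₀ sin φ sin δ + cos φ cos δ sin H₀ = 1.5863×0.40674×0.03490 + 0.91355×0.99939×0.99988 = 0.022518 + 0.912883 = 0.935401.
Q̄ = (S₀/π) × [bracket] = (1017/π) × 0.935401 = 302.81 W/m².
— Configuration B (φ=+24.0°):
Solar declination: sin δ = sin ε · sin λ_s = sin 6.60° × sin 289.5° = -0.10834, so δ = -6.220°.
cos H₀ = −tan(+24.0°) tan(-6.220°) = 0.0485, H₀ = 1.5223 rad.
Bracket: H₀ sin φ sin δ + cos φ cos δ sin H₀ = 1.5223×0.40674×-0.10834 + 0.91355×0.99411×0.99882 = -0.067082 + 0.907098 = 0.840016.
Q̄ = (S₀/π) × [bracket] = (1017/π) × 0.840016 = 271.93 W/m².
Ratio Q̄_A / Q̄_B = 302.81 / 271.93 = 1.114.

Q̄_A / Q̄_B ≈ 1.11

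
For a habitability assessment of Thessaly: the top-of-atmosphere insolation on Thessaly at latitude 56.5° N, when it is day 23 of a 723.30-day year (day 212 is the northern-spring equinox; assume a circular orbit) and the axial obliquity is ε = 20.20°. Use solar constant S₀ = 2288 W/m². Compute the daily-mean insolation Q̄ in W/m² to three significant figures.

Solar longitude: λ_s = 360° × (23 − 212)/723.30 = -94.069°, i.e. -94.069° + 360° = 265.931°.
sin δ = sin 20.20° × sin 265.931° = -0.34443, so δ = -20.147°.
cos H₀ = −tan(+56.5°) tan(-20.147°) = 0.5543, H₀ = 0.9833 rad.
Bracket: H₀ sin φ sin δ + cos φ cos δ sin H₀ = 0.9833×0.83389×-0.34443 + 0.55194×0.93881×0.83232 = -0.282420 + 0.431281 = 0.148861.
Q̄ = (S₀/π) × [bracket] = (2288/π) × 0.148861 = 108.4 W/m².

Q̄ ≈ 108 W/m²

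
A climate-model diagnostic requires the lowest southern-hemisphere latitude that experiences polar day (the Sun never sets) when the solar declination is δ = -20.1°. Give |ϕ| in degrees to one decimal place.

|ϕ| = 69.9°

Polar day requires cos h₀ = −tan ϕ tan δ ≤ −1, i.e. tan ϕ tan δ ≥ 1.
The boundary is |tan ϕ| · |tan δ| = 1, so |ϕ| = 90° − |δ| = 90° − 20.1° = 69.9° in the southern hemisphere.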